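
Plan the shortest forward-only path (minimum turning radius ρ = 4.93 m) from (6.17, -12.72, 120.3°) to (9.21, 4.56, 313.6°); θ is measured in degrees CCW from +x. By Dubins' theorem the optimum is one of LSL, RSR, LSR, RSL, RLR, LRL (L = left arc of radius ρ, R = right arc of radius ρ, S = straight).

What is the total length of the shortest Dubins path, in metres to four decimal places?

26.7012 m

Let ψ = atan2(Δy, Δx) = atan2(17.28, 3.04) = 80.0223° be the start→goal bearing.
Normalize: d = |goal − start| / ρ = 17.545370/4.93 = 3.558899, α = (θ_start − ψ) mod 360° = 40.2777° = 0.702979 rad, β = (θ_goal − ψ) mod 360° = 233.5777° = 4.076700 rad.
Common terms: sin α = 0.646493, cos α = 0.762920, sin β = -0.804663, cos β = -0.593732, cos(α−β) = -0.973179, d² = 12.665759. Work in radians in the unit-radius frame; every candidate has L = ρ·(t + p + q).
LSL: p² = 2 + d² − 2cos(α−β) + 2d(sin α − sin β) = 26.941150; p = √p² = 5.190487; φ = atan2(cos β − cos α, d + sin α − sin β) = -0.264444 rad; t = (φ − α) mod 2π = 5.315762 rad, q = (β − φ) mod 2π = 4.341144 rad → L = 4.93·(5.315762 + 5.190487 + 4.341144) = 4.93·14.847393 = 73.197649 m
RSR: p² = 2 + d² − 2cos(α−β) + 2d(sin β − sin α) = 6.283083; p = √p² = 2.506608; φ = atan2(cos α − cos β, d − sin α + sin β) = 0.571899 rad; t = (α − φ) mod 2π = 0.131079 rad, q = (φ − β) mod 2π = 2.778385 rad → L = 4.93·(0.131079 + 2.506608 + 2.778385) = 4.93·5.416072 = 26.701233 m
LSR: p² = d² − 2 + 2cos(α−β) + 2d(sin α + sin β) = 7.593580; p = √p² = 2.755645; φ = atan2(−cos α − cos β, d + sin α + sin β) − atan2(−2, p) = 0.578112 rad; t = (φ − α) mod 2π = 6.158318 rad, q = (φ − β) mod 2π = 2.784597 rad → L = 4.93·(6.158318 + 2.755645 + 2.784597) = 4.93·11.698560 = 57.673902 m
RSL: p² = d² − 2 + 2cos(α−β) − 2d(sin α + sin β) = 9.845222; p = √p² = 3.137710; φ = atan2(cos α + cos β, d − sin α − sin β) − atan2(2, p) = -0.521987 rad; t = (α − φ) mod 2π = 1.224966 rad, q = (β − φ) mod 2π = 4.598687 rad → L = 4.93·(1.224966 + 3.137710 + 4.598687) = 4.93·8.961362 = 44.179515 m
RLR: c = (6 − d² + 2cos(α−β) + 2d(sin α − sin β))/8 = 0.214615; p = 2π − arccos c = 4.928686 rad; φ = atan2(cos α − cos β, d − sin α + sin β) = 0.571899 rad; t = (α − φ + p/2) mod 2π = 2.595422 rad, q = (α − β − t + p) mod 2π = 5.242728 rad → L = 4.93·(2.595422 + 4.928686 + 5.242728) = 4.93·12.766836 = 62.940503 m
LRL: c = (6 − d² + 2cos(α−β) − 2d(sin α − sin β))/8 = -2.367644, |c| > 1 → infeasible
Shortest: RSR with L = 26.701233 m ≈ 26.7012 m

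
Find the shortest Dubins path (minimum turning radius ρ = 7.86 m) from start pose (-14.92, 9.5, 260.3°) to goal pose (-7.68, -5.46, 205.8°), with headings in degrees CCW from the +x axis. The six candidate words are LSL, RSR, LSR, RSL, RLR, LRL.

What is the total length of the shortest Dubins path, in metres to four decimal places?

62.8254 m

Let ψ = atan2(Δy, Δx) = atan2(-14.96, 7.24) = -64.1750° be the start→goal bearing.
Normalize: d = |goal − start| / ρ = 16.619844/7.86 = 2.114484, α = (θ_start − ψ) mod 360° = 324.4750° = 5.663157 rad, β = (θ_goal − ψ) mod 360° = 269.9750° = 4.711953 rad.
Common terms: sin α = -0.581058, cos α = 0.813862, sin β = -1.000000, cos β = -0.000436, cos(α−β) = 0.580703, d² = 4.471042. Work in radians in the unit-radius frame; every candidate has L = ρ·(t + p + q).
LSL: p² = 2 + d² − 2cos(α−β) + 2d(sin α − sin β) = 7.081328; p = √p² = 2.661076; φ = atan2(cos β − cos α, d + sin α − sin β) = -0.310992 rad; t = (φ − α) mod 2π = 0.309036 rad, q = (β − φ) mod 2π = 5.022945 rad → L = 7.86·(0.309036 + 2.661076 + 5.022945) = 7.86·7.993057 = 62.825430 m
RSR: p² = 2 + d² − 2cos(α−β) + 2d(sin β − sin α) = 3.537945; p = √p² = 1.880943; φ = atan2(cos α − cos β, d − sin α + sin β) = 0.447730 rad; t = (α − φ) mod 2π = 5.215427 rad, q = (φ − β) mod 2π = 2.018963 rad → L = 7.86·(5.215427 + 1.880943 + 2.018963) = 7.86·9.115332 = 71.646512 m
LSR: p² = d² − 2 + 2cos(α−β) + 2d(sin α + sin β) = -3.053795 < 0 → infeasible
RSL: p² = d² − 2 + 2cos(α−β) − 2d(sin α + sin β) = 10.318691; p = √p² = 3.212272; φ = atan2(cos α + cos β, d − sin α − sin β) − atan2(2, p) = -0.340225 rad; t = (α − φ) mod 2π = 6.003382 rad, q = (β − φ) mod 2π = 5.052178 rad → L = 7.86·(6.003382 + 3.212272 + 5.052178) = 7.86·14.267832 = 112.145162 m
RLR: c = (6 − d² + 2cos(α−β) + 2d(sin α − sin β))/8 = 0.557757; p = 2π − arccos c = 5.304070 rad; φ = atan2(cos α − cos β, d − sin α + sin β) = 0.447730 rad; t = (α − φ + p/2) mod 2π = 1.584277 rad, q = (α − β − t + p) mod 2π = 4.670997 rad → L = 7.86·(1.584277 + 5.304070 + 4.670997) = 7.86·11.559344 = 90.856444 m
LRL: c = (6 − d² + 2cos(α−β) − 2d(sin α − sin β))/8 = 0.114834; p = 2π − arccos c = 4.827477 rad; φ = atan2(cos β − cos α, d + sin α − sin β) = -0.310992 rad; t = (φ − α + p/2) mod 2π = 2.722774 rad, q = (β − α − t + p) mod 2π = 1.153498 rad → L = 7.86·(2.722774 + 4.827477 + 1.153498) = 7.86·8.703749 = 68.411470 m
Shortest: LSL with L = 62.825430 m ≈ 62.8254 m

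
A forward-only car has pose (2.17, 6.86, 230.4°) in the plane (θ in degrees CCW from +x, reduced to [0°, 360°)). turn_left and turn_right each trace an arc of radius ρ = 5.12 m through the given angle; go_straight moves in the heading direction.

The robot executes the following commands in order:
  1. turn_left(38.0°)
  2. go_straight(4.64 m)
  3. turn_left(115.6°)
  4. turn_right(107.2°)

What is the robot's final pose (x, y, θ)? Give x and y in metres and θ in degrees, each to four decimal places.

(15.2344, -9.7903, 276.8000°)

set_pose: (x, y, θ) = (2.1700, 6.8600, 230.4000°), ρ = 5.12
turn_left(38.0°): centre at ρ to the left, rotate +38.0° → (0.9970, 3.7393, 268.4000°)
go_straight(4.64): x += 4.64·cos θ, y += 4.64·sin θ → (0.8675, -0.8988, 268.4000°)
turn_left(115.6°): centre at ρ to the left, rotate +115.6° → (8.0680, -5.7192, 384.0000° ≡ 24.0000°)
turn_right(107.2°): centre at ρ to the right, rotate −107.2° → (15.2344, -9.7903, -83.2000° ≡ 276.8000°)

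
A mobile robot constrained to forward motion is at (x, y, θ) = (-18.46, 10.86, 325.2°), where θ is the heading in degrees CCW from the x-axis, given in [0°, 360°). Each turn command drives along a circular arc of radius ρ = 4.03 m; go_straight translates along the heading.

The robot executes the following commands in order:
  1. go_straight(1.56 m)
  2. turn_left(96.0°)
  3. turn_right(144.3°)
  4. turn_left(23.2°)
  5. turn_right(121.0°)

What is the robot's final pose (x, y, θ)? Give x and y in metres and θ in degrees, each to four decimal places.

(-6.8508, 2.2926, 179.1000°)

set_pose: (x, y, θ) = (-18.4600, 10.8600, 325.2000°), ρ = 4.03
go_straight(1.56): x += 1.56·cos θ, y += 1.56·sin θ → (-17.1790, 9.9697, 325.2000°)
turn_left(96.0°): centre at ρ to the left, rotate +96.0° → (-11.3475, 11.3375, 421.2000° ≡ 61.2000°)
turn_right(144.3°): centre at ρ to the right, rotate −144.3° → (-3.8152, 9.8801, -83.1000° ≡ 276.9000°)
turn_left(23.2°): centre at ρ to the left, rotate +23.2° → (-3.3009, 8.3432, 300.1000°)
turn_right(121.0°): centre at ρ to the right, rotate −121.0° → (-6.8508, 2.2926, 179.1000°)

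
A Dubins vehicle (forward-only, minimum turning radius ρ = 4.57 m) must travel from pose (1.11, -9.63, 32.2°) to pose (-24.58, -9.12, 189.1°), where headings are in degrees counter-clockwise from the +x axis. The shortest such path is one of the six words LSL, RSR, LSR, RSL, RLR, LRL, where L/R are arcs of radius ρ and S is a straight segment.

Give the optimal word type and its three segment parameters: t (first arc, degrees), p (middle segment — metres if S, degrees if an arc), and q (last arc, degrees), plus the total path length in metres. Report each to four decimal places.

Let ψ = atan2(Δy, Δx) = atan2(0.51, -25.69) = 178.8627° be the start→goal bearing.
Normalize: d = |goal − start| / ρ = 25.695062/4.57 = 5.622552, α = (θ_start − ψ) mod 360° = 213.3373° = 3.723438 rad, β = (θ_goal − ψ) mod 360° = 10.2373° = 0.178674 rad.
Common terms: sin α = -0.549567, cos α = -0.835450, sin β = 0.177725, cos β = 0.984080, cos(α−β) = -0.919821, d² = 31.613089. Work in radians in the unit-radius frame; every candidate has L = ρ·(t + p + q).
LSL: p² = 2 + d² − 2cos(α−β) + 2d(sin α − sin β) = 27.274258; p = √p² = 5.222476; φ = atan2(cos β − cos α, d + sin α − sin β) = 0.355868 rad; t = (φ − α) mod 2π = 2.915615 rad, q = (β − φ) mod 2π = 6.105992 rad → L = 4.57·(2.915615 + 5.222476 + 6.105992) = 4.57·14.244083 = 65.095460 m
RSR: p² = 2 + d² − 2cos(α−β) + 2d(sin β − sin α) = 43.631205; p = √p² = 6.605392; φ = atan2(cos α − cos β, d − sin α + sin β) = -0.279070 rad; t = (α − φ) mod 2π = 4.002508 rad, q = (φ − β) mod 2π = 5.825441 rad → L = 4.57·(4.002508 + 6.605392 + 5.825441) = 4.57·16.433341 = 75.100369 m
LSR: p² = d² − 2 + 2cos(α−β) + 2d(sin α + sin β) = 23.592051; p = √p² = 4.857165; φ = atan2(−cos α − cos β, d + sin α + sin β) − atan2(−2, p) = 0.362306 rad; t = (φ − α) mod 2π = 2.922053 rad, q = (φ − β) mod 2π = 0.183632 rad → L = 4.57·(2.922053 + 4.857165 + 0.183632) = 4.57·7.962850 = 36.390225 m
RSL: p² = d² − 2 + 2cos(α−β) − 2d(sin α + sin β) = 31.954841; p = √p² = 5.652861; φ = atan2(cos α + cos β, d − sin α − sin β) − atan2(2, p) = -0.315269 rad; t = (α − φ) mod 2π = 4.038707 rad, q = (β − φ) mod 2π = 0.493944 rad → L = 4.57·(4.038707 + 5.652861 + 0.493944) = 4.57·10.185512 = 46.547790 m
RLR: c = (6 − d² + 2cos(α−β) + 2d(sin α − sin β))/8 = -4.453901, |c| > 1 → infeasible
LRL: c = (6 − d² + 2cos(α−β) − 2d(sin α − sin β))/8 = -2.409282, |c| > 1 → infeasible
Shortest: LSR with L = 36.390225 m ≈ 36.3902 m
Convert LSR to answer units (arcs ×180/π): t = 2.922053·180/π = 167.4213°, p = ρ·p = 4.57·4.857165 = 22.1972 m, q = 0.183632·180/π = 10.5213°, L = 36.3902 m.

LSR: t = 167.4213°, p = 22.1972 m, q = 10.5213°, L = 36.3902 m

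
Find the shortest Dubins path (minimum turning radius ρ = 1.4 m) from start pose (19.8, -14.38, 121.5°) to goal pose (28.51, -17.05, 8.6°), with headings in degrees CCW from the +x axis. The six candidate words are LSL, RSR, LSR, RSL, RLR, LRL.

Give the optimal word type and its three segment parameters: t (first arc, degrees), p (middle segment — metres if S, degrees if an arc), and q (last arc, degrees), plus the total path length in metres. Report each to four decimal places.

RSL: t = 158.6106°, p = 7.0442 m, q = 45.7106°, L = 12.0367 m

Let ψ = atan2(Δy, Δx) = atan2(-2.67, 8.71) = -17.0426° be the start→goal bearing.
Normalize: d = |goal − start| / ρ = 9.110049/1.4 = 6.507178, α = (θ_start − ψ) mod 360° = 138.5426° = 2.418025 rad, β = (θ_goal − ψ) mod 360° = 25.6426° = 0.447548 rad.
Common terms: sin α = 0.662063, cos α = -0.749448, sin β = 0.432756, cos β = 0.901511, cos(α−β) = -0.389124, d² = 42.343367. Work in radians in the unit-radius frame; every candidate has L = ρ·(t + p + q).
LSL: p² = 2 + d² − 2cos(α−β) + 2d(sin α − sin β) = 48.105890; p = √p² = 6.935841; φ = atan2(cos β − cos α, d + sin α − sin β) = 0.240340 rad; t = (φ − α) mod 2π = 4.105501 rad, q = (β − φ) mod 2π = 0.207208 rad → L = 1.4·(4.105501 + 6.935841 + 0.207208) = 1.4·11.248550 = 15.747969 m
RSR: p² = 2 + d² − 2cos(α−β) + 2d(sin β − sin α) = 42.137341; p = √p² = 6.491328; φ = atan2(cos α − cos β, d − sin α + sin β) = -0.257158 rad; t = (α − φ) mod 2π = 2.675183 rad, q = (φ − β) mod 2π = 5.578479 rad → L = 1.4·(2.675183 + 6.491328 + 5.578479) = 1.4·14.744990 = 20.642986 m
LSR: p² = d² − 2 + 2cos(α−β) + 2d(sin α + sin β) = 53.813487; p = √p² = 7.335768; φ = atan2(−cos α − cos β, d + sin α + sin β) − atan2(−2, p) = 0.246168 rad; t = (φ − α) mod 2π = 4.111328 rad, q = (φ − β) mod 2π = 6.081805 rad → L = 1.4·(4.111328 + 7.335768 + 6.081805) = 1.4·17.528900 = 24.540460 m
RSL: p² = d² − 2 + 2cos(α−β) − 2d(sin α + sin β) = 25.316752; p = √p² = 5.031576; φ = atan2(cos α + cos β, d − sin α − sin β) − atan2(2, p) = -0.350253 rad; t = (α − φ) mod 2π = 2.768277 rad, q = (β − φ) mod 2π = 0.797801 rad → L = 1.4·(2.768277 + 5.031576 + 0.797801) = 1.4·8.597653 = 12.036715 m
RLR: c = (6 − d² + 2cos(α−β) + 2d(sin α − sin β))/8 = -4.267168, |c| > 1 → infeasible
LRL: c = (6 − d² + 2cos(α−β) − 2d(sin α − sin β))/8 = -5.013236, |c| > 1 → infeasible
Shortest: RSL with L = 12.036715 m ≈ 12.0367 m
Convert RSL to answer units (arcs ×180/π): t = 2.768277·180/π = 158.6106°, p = ρ·p = 1.4·5.031576 = 7.0442 m, q = 0.797801·180/π = 45.7106°, L = 12.0367 m.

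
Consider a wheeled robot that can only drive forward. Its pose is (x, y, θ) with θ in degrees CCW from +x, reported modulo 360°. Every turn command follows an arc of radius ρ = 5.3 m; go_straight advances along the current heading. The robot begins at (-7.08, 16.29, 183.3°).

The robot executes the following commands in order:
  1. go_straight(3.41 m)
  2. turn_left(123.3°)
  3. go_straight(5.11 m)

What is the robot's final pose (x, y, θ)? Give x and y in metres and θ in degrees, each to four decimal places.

set_pose: (x, y, θ) = (-7.0800, 16.2900, 183.3000°), ρ = 5.3
go_straight(3.41): x += 3.41·cos θ, y += 3.41·sin θ → (-10.4843, 16.0937, 183.3000°)
turn_left(123.3°): centre at ρ to the left, rotate +123.3° → (-14.4342, 7.6425, 306.6000°)
go_straight(5.11): x += 5.11·cos θ, y += 5.11·sin θ → (-11.3875, 3.5401, 306.6000°)

(-11.3875, 3.5401, 306.6000°)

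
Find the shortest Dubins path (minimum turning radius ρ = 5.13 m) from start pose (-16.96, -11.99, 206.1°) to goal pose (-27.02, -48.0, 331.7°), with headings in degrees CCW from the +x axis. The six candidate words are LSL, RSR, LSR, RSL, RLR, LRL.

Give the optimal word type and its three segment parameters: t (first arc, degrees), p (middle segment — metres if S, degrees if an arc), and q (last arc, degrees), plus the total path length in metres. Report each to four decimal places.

LSL: t = 43.7139°, p = 28.6458 m, q = 81.8861°, L = 39.8914 m

Let ψ = atan2(Δy, Δx) = atan2(-36.01, -10.06) = -105.6086° be the start→goal bearing.
Normalize: d = |goal − start| / ρ = 37.388818/5.13 = 7.288269, α = (θ_start − ψ) mod 360° = 311.7086° = 5.440341 rad, β = (θ_goal − ψ) mod 360° = 77.3086° = 1.349290 rad.
Common terms: sin α = -0.746538, cos α = 0.665342, sin β = 0.975568, cos β = 0.219700, cos(α−β) = -0.582123, d² = 53.118859. Work in radians in the unit-radius frame; every candidate has L = ρ·(t + p + q).
LSL: p² = 2 + d² − 2cos(α−β) + 2d(sin α − sin β) = 31.180765; p = √p² = 5.583974; φ = atan2(cos β − cos α, d + sin α − sin β) = -0.079892 rad; t = (φ − α) mod 2π = 0.762952 rad, q = (β − φ) mod 2π = 1.429182 rad → L = 5.13·(0.762952 + 5.583974 + 1.429182) = 5.13·7.776107 = 39.891431 m
RSR: p² = 2 + d² − 2cos(α−β) + 2d(sin β − sin α) = 81.385445; p = √p² = 9.021388; φ = atan2(cos α − cos β, d − sin α + sin β) = 0.049419 rad; t = (α − φ) mod 2π = 5.390923 rad, q = (φ − β) mod 2π = 4.983314 rad → L = 5.13·(5.390923 + 9.021388 + 4.983314) = 5.13·19.395625 = 99.499558 m
LSR: p² = d² − 2 + 2cos(α−β) + 2d(sin α + sin β) = 53.293066; p = √p² = 7.300210; φ = atan2(−cos α − cos β, d + sin α + sin β) − atan2(−2, p) = 0.150209 rad; t = (φ − α) mod 2π = 0.993053 rad, q = (φ − β) mod 2π = 5.084105 rad → L = 5.13·(0.993053 + 7.300210 + 5.084105) = 5.13·13.377367 = 68.625895 m
RSL: p² = d² − 2 + 2cos(α−β) − 2d(sin α + sin β) = 46.616160; p = √p² = 6.827603; φ = atan2(cos α + cos β, d − sin α − sin β) − atan2(2, p) = -0.160234 rad; t = (α − φ) mod 2π = 5.600575 rad, q = (β − φ) mod 2π = 1.509524 rad → L = 5.13·(5.600575 + 6.827603 + 1.509524) = 5.13·13.937702 = 71.500409 m
RLR: c = (6 − d² + 2cos(α−β) + 2d(sin α − sin β))/8 = -9.173181, |c| > 1 → infeasible
LRL: c = (6 − d² + 2cos(α−β) − 2d(sin α − sin β))/8 = -2.897596, |c| > 1 → infeasible
Shortest: LSL with L = 39.891431 m ≈ 39.8914 m
Convert LSL to answer units (arcs ×180/π): t = 0.762952·180/π = 43.7139°, p = ρ·p = 5.13·5.583974 = 28.6458 m, q = 1.429182·180/π = 81.8861°, L = 39.8914 m.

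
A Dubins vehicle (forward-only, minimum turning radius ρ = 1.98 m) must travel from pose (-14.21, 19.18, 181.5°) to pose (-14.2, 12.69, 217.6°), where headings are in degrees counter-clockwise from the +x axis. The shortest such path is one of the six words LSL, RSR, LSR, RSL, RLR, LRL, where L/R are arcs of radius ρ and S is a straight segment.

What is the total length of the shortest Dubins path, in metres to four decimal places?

Let ψ = atan2(Δy, Δx) = atan2(-6.49, 0.01) = -89.9117° be the start→goal bearing.
Normalize: d = |goal − start| / ρ = 6.490008/1.98 = 3.277782, α = (θ_start − ψ) mod 360° = 271.4117° = 4.737028 rad, β = (θ_goal − ψ) mod 360° = 307.5117° = 5.367092 rad.
Common terms: sin α = -0.999696, cos α = 0.024637, sin β = -0.793229, cos β = 0.608924, cos(α−β) = 0.807990, d² = 10.743853. Work in radians in the unit-radius frame; every candidate has L = ρ·(t + p + q).
LSL: p² = 2 + d² − 2cos(α−β) + 2d(sin α − sin β) = 9.774361; p = √p² = 3.126397; φ = atan2(cos β − cos α, d + sin α − sin β) = 0.187994 rad; t = (φ − α) mod 2π = 1.734151 rad, q = (β − φ) mod 2π = 5.179098 rad → L = 1.98·(1.734151 + 3.126397 + 5.179098) = 1.98·10.039647 = 19.878500 m
RSR: p² = 2 + d² − 2cos(α−β) + 2d(sin β − sin α) = 12.481385; p = √p² = 3.532900; φ = atan2(cos α − cos β, d − sin α + sin β) = -0.166148 rad; t = (α − φ) mod 2π = 4.903176 rad, q = (φ − β) mod 2π = 0.749945 rad → L = 1.98·(4.903176 + 3.532900 + 0.749945) = 1.98·9.186022 = 18.188323 m
LSR: p² = d² − 2 + 2cos(α−β) + 2d(sin α + sin β) = -1.393803 < 0 → infeasible
RSL: p² = d² − 2 + 2cos(α−β) − 2d(sin α + sin β) = 22.113468; p = √p² = 4.702496; φ = atan2(cos α + cos β, d − sin α − sin β) − atan2(2, p) = -0.277829 rad; t = (α − φ) mod 2π = 5.014857 rad, q = (β − φ) mod 2π = 5.644921 rad → L = 1.98·(5.014857 + 4.702496 + 5.644921) = 1.98·15.362274 = 30.417302 m
RLR: c = (6 − d² + 2cos(α−β) + 2d(sin α − sin β))/8 = -0.560173; p = 2π − arccos c = 4.117794 rad; φ = atan2(cos α − cos β, d − sin α + sin β) = -0.166148 rad; t = (α − φ + p/2) mod 2π = 0.678888 rad, q = (α − β − t + p) mod 2π = 2.808843 rad → L = 1.98·(0.678888 + 4.117794 + 2.808843) = 1.98·7.605525 = 15.058939 m
LRL: c = (6 − d² + 2cos(α−β) − 2d(sin α − sin β))/8 = -0.221795; p = 2π − arccos c = 4.488734 rad; φ = atan2(cos β − cos α, d + sin α − sin β) = 0.187994 rad; t = (φ − α + p/2) mod 2π = 3.978518 rad, q = (β − α − t + p) mod 2π = 1.140280 rad → L = 1.98·(3.978518 + 4.488734 + 1.140280) = 1.98·9.607532 = 19.022913 m
Shortest: RLR with L = 15.058939 m ≈ 15.0589 m

15.0589 m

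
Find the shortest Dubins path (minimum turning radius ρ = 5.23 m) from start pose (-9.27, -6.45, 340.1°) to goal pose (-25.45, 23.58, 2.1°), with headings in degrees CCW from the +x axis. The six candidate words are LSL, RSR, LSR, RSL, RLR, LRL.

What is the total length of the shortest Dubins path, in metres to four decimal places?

54.4297 m

Let ψ = atan2(Δy, Δx) = atan2(30.03, -16.18) = 118.3155° be the start→goal bearing.
Normalize: d = |goal − start| / ρ = 34.111483/5.23 = 6.522272, α = (θ_start − ψ) mod 360° = 221.7845° = 3.870869 rad, β = (θ_goal − ψ) mod 360° = 243.7845° = 4.254841 rad.
Common terms: sin α = -0.666330, cos α = -0.745657, sin β = -0.897139, cos β = -0.441749, cos(α−β) = 0.927184, d² = 42.540034. Work in radians in the unit-radius frame; every candidate has L = ρ·(t + p + q).
LSL: p² = 2 + d² − 2cos(α−β) + 2d(sin α − sin β) = 45.696456; p = √p² = 6.759915; φ = atan2(cos β − cos α, d + sin α − sin β) = 0.044972 rad; t = (φ − α) mod 2π = 2.457289 rad, q = (β − φ) mod 2π = 4.209869 rad → L = 5.23·(2.457289 + 6.759915 + 4.209869) = 5.23·13.427073 = 70.223593 m
RSR: p² = 2 + d² − 2cos(α−β) + 2d(sin β − sin α) = 39.674877; p = √p² = 6.298800; φ = atan2(cos α − cos β, d − sin α + sin β) = -0.048267 rad; t = (α − φ) mod 2π = 3.919136 rad, q = (φ − β) mod 2π = 1.980077 rad → L = 5.23·(3.919136 + 6.298800 + 1.980077) = 5.23·12.198012 = 63.795605 m
LSR: p² = d² − 2 + 2cos(α−β) + 2d(sin α + sin β) = 21.999664; p = √p² = 4.690380; φ = atan2(−cos α − cos β, d + sin α + sin β) − atan2(−2, p) = 0.638089 rad; t = (φ − α) mod 2π = 3.050405 rad, q = (φ − β) mod 2π = 2.666433 rad → L = 5.23·(3.050405 + 4.690380 + 2.666433) = 5.23·10.407217 = 54.429747 m
RSL: p² = d² − 2 + 2cos(α−β) − 2d(sin α + sin β) = 62.789139; p = √p² = 7.923960; φ = atan2(cos α + cos β, d − sin α − sin β) − atan2(2, p) = -0.393045 rad; t = (α − φ) mod 2π = 4.263914 rad, q = (β − φ) mod 2π = 4.647886 rad → L = 5.23·(4.263914 + 7.923960 + 4.647886) = 5.23·16.835760 = 88.051026 m
RLR: c = (6 − d² + 2cos(α−β) + 2d(sin α − sin β))/8 = -3.959360, |c| > 1 → infeasible
LRL: c = (6 − d² + 2cos(α−β) − 2d(sin α − sin β))/8 = -4.712057, |c| > 1 → infeasible
Shortest: LSR with L = 54.429747 m ≈ 54.4297 m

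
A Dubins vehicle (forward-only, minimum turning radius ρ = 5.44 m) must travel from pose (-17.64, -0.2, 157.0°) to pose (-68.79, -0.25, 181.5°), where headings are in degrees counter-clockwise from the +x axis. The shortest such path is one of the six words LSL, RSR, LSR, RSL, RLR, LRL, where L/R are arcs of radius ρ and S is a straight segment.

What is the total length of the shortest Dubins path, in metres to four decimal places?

51.2106 m

Let ψ = atan2(Δy, Δx) = atan2(-0.05, -51.15) = -179.9440° be the start→goal bearing.
Normalize: d = |goal − start| / ρ = 51.150024/5.44 = 9.402578, α = (θ_start − ψ) mod 360° = 336.9440° = 5.880782 rad, β = (θ_goal − ψ) mod 360° = 1.4440° = 0.025202 rad.
Common terms: sin α = -0.391631, cos α = 0.920122, sin β = 0.025200, cos β = 0.999682, cos(α−β) = 0.909961, d² = 88.408473. Work in radians in the unit-radius frame; every candidate has L = ρ·(t + p + q).
LSL: p² = 2 + d² − 2cos(α−β) + 2d(sin α − sin β) = 80.749988; p = √p² = 8.986100; φ = atan2(cos β − cos α, d + sin α − sin β) = 0.008854 rad; t = (φ − α) mod 2π = 0.411257 rad, q = (β − φ) mod 2π = 0.016349 rad → L = 5.44·(0.411257 + 8.986100 + 0.016349) = 5.44·9.413705 = 51.210557 m
RSR: p² = 2 + d² − 2cos(α−β) + 2d(sin β − sin α) = 96.427114; p = √p² = 9.819731; φ = atan2(cos α − cos β, d − sin α + sin β) = -0.008102 rad; t = (α − φ) mod 2π = 5.888884 rad, q = (φ − β) mod 2π = 6.249881 rad → L = 5.44·(5.888884 + 9.819731 + 6.249881) = 5.44·21.958496 = 119.454217 m
LSR: p² = d² − 2 + 2cos(α−β) + 2d(sin α + sin β) = 81.337604; p = √p² = 9.018736; φ = atan2(−cos α − cos β, d + sin α + sin β) − atan2(−2, p) = 0.008883 rad; t = (φ − α) mod 2π = 0.411287 rad, q = (φ − β) mod 2π = 6.266866 rad → L = 5.44·(0.411287 + 9.018736 + 6.266866) = 5.44·15.696889 = 85.391077 m
RSL: p² = d² − 2 + 2cos(α−β) − 2d(sin α + sin β) = 95.119188; p = √p² = 9.752907; φ = atan2(cos α + cos β, d − sin α − sin β) − atan2(2, p) = -0.008216 rad; t = (α − φ) mod 2π = 5.888998 rad, q = (β − φ) mod 2π = 0.033418 rad → L = 5.44·(5.888998 + 9.752907 + 0.033418) = 5.44·15.675323 = 85.273756 m
RLR: c = (6 − d² + 2cos(α−β) + 2d(sin α − sin β))/8 = -11.053389, |c| > 1 → infeasible
LRL: c = (6 − d² + 2cos(α−β) − 2d(sin α − sin β))/8 = -9.093749, |c| > 1 → infeasible
Shortest: LSL with L = 51.210557 m ≈ 51.2106 m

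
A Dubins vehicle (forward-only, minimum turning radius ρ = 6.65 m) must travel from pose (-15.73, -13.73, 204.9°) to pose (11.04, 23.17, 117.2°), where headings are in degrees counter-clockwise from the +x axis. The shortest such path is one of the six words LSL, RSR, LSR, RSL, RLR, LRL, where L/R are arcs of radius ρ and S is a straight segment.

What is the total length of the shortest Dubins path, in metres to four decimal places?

64.8362 m

Let ψ = atan2(Δy, Δx) = atan2(36.90, 26.77) = 54.0401° be the start→goal bearing.
Normalize: d = |goal − start| / ρ = 45.587749/6.65 = 6.855301, α = (θ_start − ψ) mod 360° = 150.8599° = 2.633002 rad, β = (θ_goal − ψ) mod 360° = 63.1599° = 1.102349 rad.
Common terms: sin α = 0.486947, cos α = -0.873432, sin β = 0.892270, cos β = 0.451502, cos(α−β) = 0.040132, d² = 46.995147. Work in radians in the unit-radius frame; every candidate has L = ρ·(t + p + q).
LSL: p² = 2 + d² − 2cos(α−β) + 2d(sin α − sin β) = 43.357652; p = √p² = 6.584653; φ = atan2(cos β − cos α, d + sin α − sin β) = 0.202599 rad; t = (φ − α) mod 2π = 3.852782 rad, q = (β − φ) mod 2π = 0.899750 rad → L = 6.65·(3.852782 + 6.584653 + 0.899750) = 6.65·11.337184 = 75.392276 m
RSR: p² = 2 + d² − 2cos(α−β) + 2d(sin β − sin α) = 54.472115; p = √p² = 7.380523; φ = atan2(cos α − cos β, d − sin α + sin β) = -0.180496 rad; t = (α − φ) mod 2π = 2.813498 rad, q = (φ − β) mod 2π = 5.000341 rad → L = 6.65·(2.813498 + 7.380523 + 5.000341) = 6.65·15.194362 = 101.042506 m
LSR: p² = d² − 2 + 2cos(α−β) + 2d(sin α + sin β) = 63.985301; p = √p² = 7.999081; φ = atan2(−cos α − cos β, d + sin α + sin β) − atan2(−2, p) = 0.296200 rad; t = (φ − α) mod 2π = 3.946383 rad, q = (φ − β) mod 2π = 5.477037 rad → L = 6.65·(3.946383 + 7.999081 + 5.477037) = 6.65·17.422501 = 115.859633 m
RSL: p² = d² − 2 + 2cos(α−β) − 2d(sin α + sin β) = 26.165521; p = √p² = 5.115224; φ = atan2(cos α + cos β, d − sin α − sin β) − atan2(2, p) = -0.449612 rad; t = (α − φ) mod 2π = 3.082615 rad, q = (β − φ) mod 2π = 1.551961 rad → L = 6.65·(3.082615 + 5.115224 + 1.551961) = 6.65·9.749800 = 64.836171 m
RLR: c = (6 − d² + 2cos(α−β) + 2d(sin α − sin β))/8 = -5.809014, |c| > 1 → infeasible
LRL: c = (6 − d² + 2cos(α−β) − 2d(sin α − sin β))/8 = -4.419707, |c| > 1 → infeasible
Shortest: RSL with L = 64.836171 m ≈ 64.8362 m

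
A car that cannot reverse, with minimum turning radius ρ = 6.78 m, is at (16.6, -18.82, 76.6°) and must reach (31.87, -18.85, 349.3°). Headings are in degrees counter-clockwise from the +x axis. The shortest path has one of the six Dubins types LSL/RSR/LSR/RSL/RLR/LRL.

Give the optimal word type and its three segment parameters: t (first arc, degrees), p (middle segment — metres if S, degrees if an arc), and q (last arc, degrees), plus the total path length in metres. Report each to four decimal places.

LRL: t = 54.9539°, p = 238.4181°, q = 96.1642°, L = 46.0951 m

Let ψ = atan2(Δy, Δx) = atan2(-0.03, 15.27) = -0.1126° be the start→goal bearing.
Normalize: d = |goal − start| / ρ = 15.270029/6.78 = 2.252217, α = (θ_start − ψ) mod 360° = 76.7126° = 1.338887 rad, β = (θ_goal − ψ) mod 360° = 349.4126° = 6.098400 rad.
Common terms: sin α = 0.973229, cos α = 0.229836, sin β = -0.183736, cos β = 0.982976, cos(α−β) = 0.047106, d² = 5.072480. Work in radians in the unit-radius frame; every candidate has L = ρ·(t + p + q).
LSL: p² = 2 + d² − 2cos(α−β) + 2d(sin α − sin β) = 12.189740; p = √p² = 3.491381; φ = atan2(cos β − cos α, d + sin α − sin β) = 0.217423 rad; t = (φ − α) mod 2π = 5.161721 rad, q = (β − φ) mod 2π = 5.880977 rad → L = 6.78·(5.161721 + 3.491381 + 5.880977) = 6.78·14.534079 = 98.541055 m
RSR: p² = 2 + d² − 2cos(α−β) + 2d(sin β − sin α) = 1.766795; p = √p² = 1.329208; φ = atan2(cos α − cos β, d − sin α + sin β) = -0.602383 rad; t = (α − φ) mod 2π = 1.941270 rad, q = (φ − β) mod 2π = 5.865588 rad → L = 6.78·(1.941270 + 1.329208 + 5.865588) = 6.78·9.136066 = 61.942529 m
LSR: p² = d² − 2 + 2cos(α−β) + 2d(sin α + sin β) = 6.722914; p = √p² = 2.592858; φ = atan2(−cos α − cos β, d + sin α + sin β) − atan2(−2, p) = 0.277617 rad; t = (φ − α) mod 2π = 5.221915 rad, q = (φ − β) mod 2π = 0.462402 rad → L = 6.78·(5.221915 + 2.592858 + 0.462402) = 6.78·8.277176 = 56.119254 m
RSL: p² = d² − 2 + 2cos(α−β) − 2d(sin α + sin β) = -0.389528 < 0 → infeasible
RLR: c = (6 − d² + 2cos(α−β) + 2d(sin α − sin β))/8 = 0.779151; p = 2π − arccos c = 5.605699 rad; φ = atan2(cos α − cos β, d − sin α + sin β) = -0.602383 rad; t = (α − φ + p/2) mod 2π = 4.744119 rad, q = (α − β − t + p) mod 2π = 2.385252 rad → L = 6.78·(4.744119 + 5.605699 + 2.385252) = 6.78·12.735070 = 86.343772 m
LRL: c = (6 − d² + 2cos(α−β) − 2d(sin α − sin β))/8 = -0.523717; p = 2π − arccos c = 4.161180 rad; φ = atan2(cos β − cos α, d + sin α − sin β) = 0.217423 rad; t = (φ − α + p/2) mod 2π = 0.959126 rad, q = (β − α − t + p) mod 2π = 1.678382 rad → L = 6.78·(0.959126 + 4.161180 + 1.678382) = 6.78·6.798688 = 46.095103 m
Shortest: LRL with L = 46.095103 m ≈ 46.0951 m
Convert LRL to answer units (arcs ×180/π): t = 0.959126·180/π = 54.9539°, p = 4.161180·180/π = 238.4181°, q = 1.678382·180/π = 96.1642°, L = 46.0951 m.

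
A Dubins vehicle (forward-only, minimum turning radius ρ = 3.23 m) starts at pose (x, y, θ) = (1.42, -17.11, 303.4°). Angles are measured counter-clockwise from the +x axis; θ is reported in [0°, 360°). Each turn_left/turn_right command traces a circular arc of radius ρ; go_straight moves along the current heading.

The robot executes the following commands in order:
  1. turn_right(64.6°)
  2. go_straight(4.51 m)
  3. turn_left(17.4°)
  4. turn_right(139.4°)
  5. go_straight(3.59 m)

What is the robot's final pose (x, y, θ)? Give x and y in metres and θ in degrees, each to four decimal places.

set_pose: (x, y, θ) = (1.4200, -17.1100, 303.4000°), ρ = 3.23
turn_right(64.6°): centre at ρ to the right, rotate −64.6° → (1.4863, -20.5613, 238.8000°)
go_straight(4.51): x += 4.51·cos θ, y += 4.51·sin θ → (-0.8500, -24.4190, 238.8000°)
turn_left(17.4°): centre at ρ to the left, rotate +17.4° → (-1.2240, -25.3217, 256.2000°)
turn_right(139.4°): centre at ρ to the right, rotate −139.4° → (-7.2438, -26.0076, 116.8000°)
go_straight(3.59): x += 3.59·cos θ, y += 3.59·sin θ → (-8.8624, -22.8032, 116.8000°)

(-8.8624, -22.8032, 116.8000°)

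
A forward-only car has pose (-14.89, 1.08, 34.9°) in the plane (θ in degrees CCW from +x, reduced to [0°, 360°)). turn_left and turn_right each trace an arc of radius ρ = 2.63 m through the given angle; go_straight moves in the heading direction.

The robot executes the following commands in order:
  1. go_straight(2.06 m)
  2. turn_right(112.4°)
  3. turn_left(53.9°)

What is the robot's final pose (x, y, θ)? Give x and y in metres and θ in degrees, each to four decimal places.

(-7.6133, -1.1699, 336.4000°)

set_pose: (x, y, θ) = (-14.8900, 1.0800, 34.9000°), ρ = 2.63
go_straight(2.06): x += 2.06·cos θ, y += 2.06·sin θ → (-13.2005, 2.2586, 34.9000°)
turn_right(112.4°): centre at ρ to the right, rotate −112.4° → (-9.1281, 0.6709, -77.5000° ≡ 282.5000°)
turn_left(53.9°): centre at ρ to the left, rotate +53.9° → (-7.6133, -1.1699, 336.4000°)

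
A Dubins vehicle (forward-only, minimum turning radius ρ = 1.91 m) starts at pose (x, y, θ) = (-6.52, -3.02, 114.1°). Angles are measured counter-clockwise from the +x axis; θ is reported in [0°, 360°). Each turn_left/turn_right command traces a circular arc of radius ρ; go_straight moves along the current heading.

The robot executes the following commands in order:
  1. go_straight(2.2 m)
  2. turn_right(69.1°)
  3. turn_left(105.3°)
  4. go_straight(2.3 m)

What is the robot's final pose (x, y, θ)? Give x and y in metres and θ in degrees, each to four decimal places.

(-9.4275, 5.2679, 150.3000°)

set_pose: (x, y, θ) = (-6.5200, -3.0200, 114.1000°), ρ = 1.91
go_straight(2.2): x += 2.2·cos θ, y += 2.2·sin θ → (-7.4183, -1.0118, 114.1000°)
turn_right(69.1°): centre at ρ to the right, rotate −69.1° → (-7.0254, 1.1187, 45.0000°)
turn_left(105.3°): centre at ρ to the left, rotate +105.3° → (-7.4296, 4.1284, 150.3000°)
go_straight(2.3): x += 2.3·cos θ, y += 2.3·sin θ → (-9.4275, 5.2679, 150.3000°)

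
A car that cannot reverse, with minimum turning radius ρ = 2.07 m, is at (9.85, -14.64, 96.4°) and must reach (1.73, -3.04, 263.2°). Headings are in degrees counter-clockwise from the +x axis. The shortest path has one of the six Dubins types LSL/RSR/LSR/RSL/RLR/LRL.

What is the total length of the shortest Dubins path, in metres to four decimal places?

18.2854 m

Let ψ = atan2(Δy, Δx) = atan2(11.60, -8.12) = 124.9920° be the start→goal bearing.
Normalize: d = |goal − start| / ρ = 14.159605/2.07 = 6.840389, α = (θ_start − ψ) mod 360° = 331.4080° = 5.784160 rad, β = (θ_goal − ψ) mod 360° = 138.2080° = 2.412184 rad.
Common terms: sin α = -0.478570, cos α = 0.878050, sin β = 0.666429, cos β = -0.745569, cos(α−β) = -0.973579, d² = 46.790917. Work in radians in the unit-radius frame; every candidate has L = ρ·(t + p + q).
LSL: p² = 2 + d² − 2cos(α−β) + 2d(sin α − sin β) = 35.073609; p = √p² = 5.922298; φ = atan2(cos β − cos α, d + sin α − sin β) = -0.277709 rad; t = (φ − α) mod 2π = 0.221316 rad, q = (β − φ) mod 2π = 2.689894 rad → L = 2.07·(0.221316 + 5.922298 + 2.689894) = 2.07·8.833507 = 18.285359 m
RSR: p² = 2 + d² − 2cos(α−β) + 2d(sin β − sin α) = 66.402540; p = √p² = 8.148775; φ = atan2(cos α − cos β, d − sin α + sin β) = 0.200589 rad; t = (α − φ) mod 2π = 5.583571 rad, q = (φ − β) mod 2π = 4.071590 rad → L = 2.07·(5.583571 + 8.148775 + 4.071590) = 2.07·17.803937 = 36.854149 m
LSR: p² = d² − 2 + 2cos(α−β) + 2d(sin α + sin β) = 45.413817; p = √p² = 6.738977; φ = atan2(−cos α − cos β, d + sin α + sin β) − atan2(−2, p) = 0.269653 rad; t = (φ − α) mod 2π = 0.768678 rad, q = (φ − β) mod 2π = 4.140654 rad → L = 2.07·(0.768678 + 6.738977 + 4.140654) = 2.07·11.648310 = 24.112002 m
RSL: p² = d² − 2 + 2cos(α−β) − 2d(sin α + sin β) = 40.273701; p = √p² = 6.346156; φ = atan2(cos α + cos β, d − sin α − sin β) − atan2(2, p) = -0.285387 rad; t = (α − φ) mod 2π = 6.069547 rad, q = (β − φ) mod 2π = 2.697571 rad → L = 2.07·(6.069547 + 6.346156 + 2.697571) = 2.07·15.113275 = 31.284479 m
RLR: c = (6 − d² + 2cos(α−β) + 2d(sin α − sin β))/8 = -7.300318, |c| > 1 → infeasible
LRL: c = (6 − d² + 2cos(α−β) − 2d(sin α − sin β))/8 = -3.384201, |c| > 1 → infeasible
Shortest: LSL with L = 18.285359 m ≈ 18.2854 m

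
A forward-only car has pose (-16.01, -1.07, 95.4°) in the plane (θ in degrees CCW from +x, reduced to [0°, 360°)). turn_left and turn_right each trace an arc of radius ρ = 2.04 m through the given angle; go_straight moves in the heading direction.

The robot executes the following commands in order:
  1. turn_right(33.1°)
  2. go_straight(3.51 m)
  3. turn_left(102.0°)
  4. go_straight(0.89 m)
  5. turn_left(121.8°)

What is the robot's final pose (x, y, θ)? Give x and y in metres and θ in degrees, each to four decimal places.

set_pose: (x, y, θ) = (-16.0100, -1.0700, 95.4000°), ρ = 2.04
turn_right(33.1°): centre at ρ to the right, rotate −33.1° → (-15.7853, 0.0703, 62.3000°)
go_straight(3.51): x += 3.51·cos θ, y += 3.51·sin θ → (-14.1537, 3.1780, 62.3000°)
turn_left(102.0°): centre at ρ to the left, rotate +102.0° → (-15.4078, 6.0902, 164.3000°)
go_straight(0.89): x += 0.89·cos θ, y += 0.89·sin θ → (-16.2646, 6.3310, 164.3000°)
turn_left(121.8°): centre at ρ to the left, rotate +121.8° → (-18.7766, 3.8014, 286.1000°)

(-18.7766, 3.8014, 286.1000°)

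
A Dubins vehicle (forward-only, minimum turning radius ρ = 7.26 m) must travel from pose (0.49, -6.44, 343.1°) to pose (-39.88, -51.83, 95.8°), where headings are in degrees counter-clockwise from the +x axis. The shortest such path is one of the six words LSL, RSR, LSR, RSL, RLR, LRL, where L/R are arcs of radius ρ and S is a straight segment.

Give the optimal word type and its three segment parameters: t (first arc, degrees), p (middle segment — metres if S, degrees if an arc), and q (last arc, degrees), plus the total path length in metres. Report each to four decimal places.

RSR: t = 112.5557°, p = 48.8396 m, q = 134.7443°, L = 80.1752 m

Let ψ = atan2(Δy, Δx) = atan2(-45.39, -40.37) = -131.6500° be the start→goal bearing.
Normalize: d = |goal − start| / ρ = 60.745280/7.26 = 8.367118, α = (θ_start − ψ) mod 360° = 114.7500° = 2.002765 rad, β = (θ_goal − ψ) mod 360° = 227.4500° = 3.969751 rad.
Common terms: sin α = 0.908143, cos α = -0.418660, sin β = -0.736687, cos β = -0.676233, cos(α−β) = -0.385906, d² = 70.008670. Work in radians in the unit-radius frame; every candidate has L = ρ·(t + p + q).
LSL: p² = 2 + d² − 2cos(α−β) + 2d(sin α − sin β) = 100.305468; p = √p² = 10.015262; φ = atan2(cos β − cos α, d + sin α − sin β) = -0.025721 rad; t = (φ − α) mod 2π = 4.254699 rad, q = (β − φ) mod 2π = 3.995472 rad → L = 7.26·(4.254699 + 10.015262 + 3.995472) = 7.26·18.265433 = 132.607044 m
RSR: p² = 2 + d² − 2cos(α−β) + 2d(sin β − sin α) = 45.255498; p = √p² = 6.727221; φ = atan2(cos α − cos β, d − sin α + sin β) = 0.038298 rad; t = (α − φ) mod 2π = 1.964467 rad, q = (φ − β) mod 2π = 2.351732 rad → L = 7.26·(1.964467 + 6.727221 + 2.351732) = 7.26·11.043420 = 80.175228 m
LSR: p² = d² − 2 + 2cos(α−β) + 2d(sin α + sin β) = 70.106042; p = √p² = 8.372935; φ = atan2(−cos α − cos β, d + sin α + sin β) − atan2(−2, p) = 0.362004 rad; t = (φ − α) mod 2π = 4.642425 rad, q = (φ − β) mod 2π = 2.675439 rad → L = 7.26·(4.642425 + 8.372935 + 2.675439) = 7.26·15.690798 = 113.915196 m
RSL: p² = d² − 2 + 2cos(α−β) − 2d(sin α + sin β) = 64.367675; p = √p² = 8.022947; φ = atan2(cos α + cos β, d − sin α − sin β) − atan2(2, p) = -0.377113 rad; t = (α − φ) mod 2π = 2.379879 rad, q = (β − φ) mod 2π = 4.346865 rad → L = 7.26·(2.379879 + 8.022947 + 4.346865) = 7.26·14.749690 = 107.082749 m
RLR: c = (6 − d² + 2cos(α−β) + 2d(sin α − sin β))/8 = -4.656937, |c| > 1 → infeasible
LRL: c = (6 − d² + 2cos(α−β) − 2d(sin α − sin β))/8 = -11.538183, |c| > 1 → infeasible
Shortest: RSR with L = 80.175228 m ≈ 80.1752 m
Convert RSR to answer units (arcs ×180/π): t = 1.964467·180/π = 112.5557°, p = ρ·p = 7.26·6.727221 = 48.8396 m, q = 2.351732·180/π = 134.7443°, L = 80.1752 m.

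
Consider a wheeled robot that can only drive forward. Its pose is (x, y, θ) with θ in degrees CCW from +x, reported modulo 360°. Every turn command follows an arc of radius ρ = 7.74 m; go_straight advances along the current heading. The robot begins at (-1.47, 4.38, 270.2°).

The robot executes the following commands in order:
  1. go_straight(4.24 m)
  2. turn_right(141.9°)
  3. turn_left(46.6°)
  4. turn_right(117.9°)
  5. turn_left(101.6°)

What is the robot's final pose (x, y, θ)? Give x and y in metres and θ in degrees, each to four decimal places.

set_pose: (x, y, θ) = (-1.4700, 4.3800, 270.2000°), ρ = 7.74
go_straight(4.24): x += 4.24·cos θ, y += 4.24·sin θ → (-1.4552, 0.1400, 270.2000°)
turn_right(141.9°): centre at ρ to the right, rotate −141.9° → (-15.2693, -4.6841, 128.3000°)
turn_left(46.6°): centre at ρ to the left, rotate +46.6° → (-20.6554, -1.7718, 174.9000°)
turn_right(117.9°): centre at ρ to the right, rotate −117.9° → (-26.4587, 10.1531, 57.0000°)
turn_left(101.6°): centre at ρ to the left, rotate +101.6° → (-30.1259, 21.5749, 158.6000°)

(-30.1259, 21.5749, 158.6000°)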